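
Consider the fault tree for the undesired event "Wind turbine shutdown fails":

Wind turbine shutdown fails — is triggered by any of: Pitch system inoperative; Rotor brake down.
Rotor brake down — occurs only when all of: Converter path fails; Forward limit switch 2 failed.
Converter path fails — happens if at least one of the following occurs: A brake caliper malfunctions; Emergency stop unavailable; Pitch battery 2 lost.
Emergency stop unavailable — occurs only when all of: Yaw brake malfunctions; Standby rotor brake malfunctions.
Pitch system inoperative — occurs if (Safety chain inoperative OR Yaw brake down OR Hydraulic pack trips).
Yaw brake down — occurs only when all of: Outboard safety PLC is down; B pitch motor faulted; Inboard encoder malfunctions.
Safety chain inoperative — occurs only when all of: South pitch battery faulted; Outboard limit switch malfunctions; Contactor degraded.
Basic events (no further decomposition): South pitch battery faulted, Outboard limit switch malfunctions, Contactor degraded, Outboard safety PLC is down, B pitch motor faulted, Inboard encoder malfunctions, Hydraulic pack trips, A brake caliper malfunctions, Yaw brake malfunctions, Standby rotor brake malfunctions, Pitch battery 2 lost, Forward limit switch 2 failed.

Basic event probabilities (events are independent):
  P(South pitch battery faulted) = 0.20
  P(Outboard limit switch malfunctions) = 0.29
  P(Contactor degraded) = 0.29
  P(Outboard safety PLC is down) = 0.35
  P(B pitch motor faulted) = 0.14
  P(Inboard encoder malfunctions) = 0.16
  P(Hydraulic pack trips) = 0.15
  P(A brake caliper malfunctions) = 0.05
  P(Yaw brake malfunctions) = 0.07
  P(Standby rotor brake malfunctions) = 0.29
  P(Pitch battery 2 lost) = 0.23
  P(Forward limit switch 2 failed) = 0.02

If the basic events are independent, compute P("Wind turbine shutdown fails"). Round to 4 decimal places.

0.1755

P(Safety chain inoperative) [AND] = 0.20 × 0.29 × 0.29 = 0.016820
P(Yaw brake down) [AND] = 0.35 × 0.14 × 0.16 = 0.007840
P(Pitch system inoperative) [OR] = 1 − (1−0.016820) × (1−0.007840) × (1−0.15) = 0.170849
P(Emergency stop unavailable) [AND] = 0.07 × 0.29 = 0.020300
P(Converter path fails) [OR] = 1 − (1−0.05) × (1−0.020300) × (1−0.23) = 0.283349
P(Rotor brake down) [AND] = 0.283349 × 0.02 = 0.005667
P(Wind turbine shutdown fails) [OR] = 1 − (1−0.170849) × (1−0.005667) = 0.175548
Rounded to 4 decimal places: P(Wind turbine shutdown fails) ≈ 0.1755.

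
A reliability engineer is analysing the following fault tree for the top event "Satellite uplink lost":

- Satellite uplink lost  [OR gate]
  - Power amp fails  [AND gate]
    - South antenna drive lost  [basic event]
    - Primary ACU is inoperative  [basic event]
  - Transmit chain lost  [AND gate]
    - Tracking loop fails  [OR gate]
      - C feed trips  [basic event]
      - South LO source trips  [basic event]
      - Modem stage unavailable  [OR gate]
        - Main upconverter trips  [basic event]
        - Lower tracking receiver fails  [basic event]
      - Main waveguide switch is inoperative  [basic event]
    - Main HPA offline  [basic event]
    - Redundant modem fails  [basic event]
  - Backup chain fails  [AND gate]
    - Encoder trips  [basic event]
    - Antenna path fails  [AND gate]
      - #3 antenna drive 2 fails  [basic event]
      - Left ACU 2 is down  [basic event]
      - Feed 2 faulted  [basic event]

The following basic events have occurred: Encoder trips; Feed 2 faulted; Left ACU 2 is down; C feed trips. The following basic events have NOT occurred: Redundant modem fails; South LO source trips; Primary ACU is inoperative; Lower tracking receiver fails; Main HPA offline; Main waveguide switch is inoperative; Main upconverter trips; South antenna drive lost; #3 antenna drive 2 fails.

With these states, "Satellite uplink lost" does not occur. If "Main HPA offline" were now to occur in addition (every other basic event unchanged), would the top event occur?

Counterfactual: set "Main HPA offline" to occurred.
Power amp fails [AND]: South antenna drive lost=not, Primary ACU is inoperative=not → not all inputs occur → does not occur.
Modem stage unavailable [OR]: Main upconverter trips=not, Lower tracking receiver fails=not → no input occurs → does not occur.
Tracking loop fails [OR]: C feed trips=occurs, South LO source trips=not, Modem stage unavailable=not, Main waveguide switch is inoperative=not → at least one input occurs → occurs.
Transmit chain lost [AND]: Tracking loop fails=occurs, Main HPA offline=occurs, Redundant modem fails=not → not all inputs occur → does not occur.
Antenna path fails [AND]: #3 antenna drive 2 fails=not, Left ACU 2 is down=occurs, Feed 2 faulted=occurs → not all inputs occur → does not occur.
Backup chain fails [AND]: Encoder trips=occurs, Antenna path fails=not → not all inputs occur → does not occur.
Satellite uplink lost [OR]: Power amp fails=not, Transmit chain lost=not, Backup chain fails=not → no input occurs → does not occur.

No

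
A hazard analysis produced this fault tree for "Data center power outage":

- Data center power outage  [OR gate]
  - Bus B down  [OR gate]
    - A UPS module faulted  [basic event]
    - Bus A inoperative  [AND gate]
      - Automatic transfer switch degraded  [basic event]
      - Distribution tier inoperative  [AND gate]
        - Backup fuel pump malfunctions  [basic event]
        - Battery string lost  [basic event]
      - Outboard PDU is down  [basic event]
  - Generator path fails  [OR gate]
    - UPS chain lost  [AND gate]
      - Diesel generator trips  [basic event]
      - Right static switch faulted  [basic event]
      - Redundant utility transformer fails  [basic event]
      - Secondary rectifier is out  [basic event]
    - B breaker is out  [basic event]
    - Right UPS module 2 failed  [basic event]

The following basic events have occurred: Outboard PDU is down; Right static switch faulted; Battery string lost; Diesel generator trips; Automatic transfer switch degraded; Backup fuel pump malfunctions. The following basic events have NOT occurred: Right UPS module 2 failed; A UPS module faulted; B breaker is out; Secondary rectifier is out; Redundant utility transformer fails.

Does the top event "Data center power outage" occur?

Distribution tier inoperative [AND]: Backup fuel pump malfunctions=occurs, Battery string lost=occurs → all inputs occur → occurs.
Bus A inoperative [AND]: Automatic transfer switch degraded=occurs, Distribution tier inoperative=occurs, Outboard PDU is down=occurs → all inputs occur → occurs.
Bus B down [OR]: A UPS module faulted=not, Bus A inoperative=occurs → at least one input occurs → occurs.
UPS chain lost [AND]: Diesel generator trips=occurs, Right static switch faulted=occurs, Redundant utility transformer fails=not, Secondary rectifier is out=not → not all inputs occur → does not occur.
Generator path fails [OR]: UPS chain lost=not, B breaker is out=not, Right UPS module 2 failed=not → no input occurs → does not occur.
Data center power outage [OR]: Bus B down=occurs, Generator path fails=not → at least one input occurs → occurs.

Yes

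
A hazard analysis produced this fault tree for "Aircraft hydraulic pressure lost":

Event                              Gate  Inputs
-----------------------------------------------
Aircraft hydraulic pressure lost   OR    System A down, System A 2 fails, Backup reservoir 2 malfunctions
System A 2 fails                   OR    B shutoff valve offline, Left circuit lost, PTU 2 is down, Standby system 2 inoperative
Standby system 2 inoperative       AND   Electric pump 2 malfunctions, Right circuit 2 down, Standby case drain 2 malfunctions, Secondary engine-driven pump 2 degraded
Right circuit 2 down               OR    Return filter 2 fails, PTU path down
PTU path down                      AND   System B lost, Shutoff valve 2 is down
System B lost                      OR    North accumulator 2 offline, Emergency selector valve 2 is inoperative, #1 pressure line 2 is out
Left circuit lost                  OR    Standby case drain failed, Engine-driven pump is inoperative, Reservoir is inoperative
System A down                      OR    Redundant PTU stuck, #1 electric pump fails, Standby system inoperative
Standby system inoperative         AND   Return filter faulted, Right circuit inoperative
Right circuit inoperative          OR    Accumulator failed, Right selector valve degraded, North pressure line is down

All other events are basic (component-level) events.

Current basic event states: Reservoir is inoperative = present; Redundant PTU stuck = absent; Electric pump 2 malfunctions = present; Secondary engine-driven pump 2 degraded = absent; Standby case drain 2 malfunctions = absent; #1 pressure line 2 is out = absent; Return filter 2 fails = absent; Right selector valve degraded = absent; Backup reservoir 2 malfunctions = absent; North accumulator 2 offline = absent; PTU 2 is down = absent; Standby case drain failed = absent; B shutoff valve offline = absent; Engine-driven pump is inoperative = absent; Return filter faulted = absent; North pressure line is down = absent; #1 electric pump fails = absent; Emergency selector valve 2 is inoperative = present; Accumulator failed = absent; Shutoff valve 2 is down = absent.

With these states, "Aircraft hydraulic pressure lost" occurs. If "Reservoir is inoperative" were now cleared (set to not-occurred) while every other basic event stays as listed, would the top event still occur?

No

Counterfactual: set "Reservoir is inoperative" to not occurred.
Right circuit inoperative [OR]: Accumulator failed=not, Right selector valve degraded=not, North pressure line is down=not → no input occurs → does not occur.
Standby system inoperative [AND]: Return filter faulted=not, Right circuit inoperative=not → not all inputs occur → does not occur.
System A down [OR]: Redundant PTU stuck=not, #1 electric pump fails=not, Standby system inoperative=not → no input occurs → does not occur.
Left circuit lost [OR]: Standby case drain failed=not, Engine-driven pump is inoperative=not, Reservoir is inoperative=not → no input occurs → does not occur.
System B lost [OR]: North accumulator 2 offline=not, Emergency selector valve 2 is inoperative=occurs, #1 pressure line 2 is out=not → at least one input occurs → occurs.
PTU path down [AND]: System B lost=occurs, Shutoff valve 2 is down=not → not all inputs occur → does not occur.
Right circuit 2 down [OR]: Return filter 2 fails=not, PTU path down=not → no input occurs → does not occur.
Standby system 2 inoperative [AND]: Electric pump 2 malfunctions=occurs, Right circuit 2 down=not, Standby case drain 2 malfunctions=not, Secondary engine-driven pump 2 degraded=not → not all inputs occur → does not occur.
System A 2 fails [OR]: B shutoff valve offline=not, Left circuit lost=not, PTU 2 is down=not, Standby system 2 inoperative=not → no input occurs → does not occur.
Aircraft hydraulic pressure lost [OR]: System A down=not, System A 2 fails=not, Backup reservoir 2 malfunctions=not → no input occurs → does not occur.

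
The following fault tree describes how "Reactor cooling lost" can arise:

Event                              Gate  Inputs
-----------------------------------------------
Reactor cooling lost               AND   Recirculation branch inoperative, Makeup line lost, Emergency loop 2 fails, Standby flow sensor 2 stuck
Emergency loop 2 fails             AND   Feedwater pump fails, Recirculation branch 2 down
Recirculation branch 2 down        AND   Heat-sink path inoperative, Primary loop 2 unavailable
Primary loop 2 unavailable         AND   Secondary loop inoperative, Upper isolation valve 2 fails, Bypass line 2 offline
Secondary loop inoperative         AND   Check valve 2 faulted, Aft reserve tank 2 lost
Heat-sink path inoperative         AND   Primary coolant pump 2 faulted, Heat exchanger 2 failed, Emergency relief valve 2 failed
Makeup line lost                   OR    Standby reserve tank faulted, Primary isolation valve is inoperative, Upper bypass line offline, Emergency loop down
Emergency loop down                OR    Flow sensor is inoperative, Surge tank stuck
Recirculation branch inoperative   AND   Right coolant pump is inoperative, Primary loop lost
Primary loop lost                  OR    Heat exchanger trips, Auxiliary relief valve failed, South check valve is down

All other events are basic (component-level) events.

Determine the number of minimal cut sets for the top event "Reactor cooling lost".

15

Primary loop lost [OR]: union of children's cut sets → 3 cut set(s).
Recirculation branch inoperative [AND]: one cut set from each child combined → 1 × 3 = 3 cut set(s).
Emergency loop down [OR]: union of children's cut sets → 2 cut set(s).
Makeup line lost [OR]: union of children's cut sets → 5 cut set(s).
Heat-sink path inoperative [AND]: one cut set from each child combined → 1 × 1 × 1 = 1 cut set(s).
Secondary loop inoperative [AND]: one cut set from each child combined → 1 × 1 = 1 cut set(s).
Primary loop 2 unavailable [AND]: one cut set from each child combined → 1 × 1 × 1 = 1 cut set(s).
Recirculation branch 2 down [AND]: one cut set from each child combined → 1 × 1 = 1 cut set(s).
Emergency loop 2 fails [AND]: one cut set from each child combined → 1 × 1 = 1 cut set(s).
Reactor cooling lost [AND]: one cut set from each child combined → 3 × 5 × 1 × 1 = 15 cut set(s).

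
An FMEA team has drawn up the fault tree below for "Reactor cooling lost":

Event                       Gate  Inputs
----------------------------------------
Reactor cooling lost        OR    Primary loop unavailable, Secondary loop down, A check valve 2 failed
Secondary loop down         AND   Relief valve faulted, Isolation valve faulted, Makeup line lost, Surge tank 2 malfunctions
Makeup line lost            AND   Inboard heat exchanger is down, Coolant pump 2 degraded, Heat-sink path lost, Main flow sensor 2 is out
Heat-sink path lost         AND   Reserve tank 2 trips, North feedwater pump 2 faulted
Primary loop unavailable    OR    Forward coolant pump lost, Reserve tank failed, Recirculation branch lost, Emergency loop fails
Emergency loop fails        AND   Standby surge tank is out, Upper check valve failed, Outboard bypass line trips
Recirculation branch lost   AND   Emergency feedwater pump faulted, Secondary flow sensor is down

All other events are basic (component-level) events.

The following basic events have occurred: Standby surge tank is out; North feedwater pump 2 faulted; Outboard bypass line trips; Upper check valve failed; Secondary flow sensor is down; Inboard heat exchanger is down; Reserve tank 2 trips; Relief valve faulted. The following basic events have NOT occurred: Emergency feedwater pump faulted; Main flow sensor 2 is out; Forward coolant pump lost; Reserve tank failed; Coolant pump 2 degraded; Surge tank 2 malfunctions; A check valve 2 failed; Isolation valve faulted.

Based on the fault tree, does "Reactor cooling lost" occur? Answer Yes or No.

Yes

Recirculation branch lost [AND]: Emergency feedwater pump faulted=not, Secondary flow sensor is down=occurs → not all inputs occur → does not occur.
Emergency loop fails [AND]: Standby surge tank is out=occurs, Upper check valve failed=occurs, Outboard bypass line trips=occurs → all inputs occur → occurs.
Primary loop unavailable [OR]: Forward coolant pump lost=not, Reserve tank failed=not, Recirculation branch lost=not, Emergency loop fails=occurs → at least one input occurs → occurs.
Heat-sink path lost [AND]: Reserve tank 2 trips=occurs, North feedwater pump 2 faulted=occurs → all inputs occur → occurs.
Makeup line lost [AND]: Inboard heat exchanger is down=occurs, Coolant pump 2 degraded=not, Heat-sink path lost=occurs, Main flow sensor 2 is out=not → not all inputs occur → does not occur.
Secondary loop down [AND]: Relief valve faulted=occurs, Isolation valve faulted=not, Makeup line lost=not, Surge tank 2 malfunctions=not → not all inputs occur → does not occur.
Reactor cooling lost [OR]: Primary loop unavailable=occurs, Secondary loop down=not, A check valve 2 failed=not → at least one input occurs → occurs.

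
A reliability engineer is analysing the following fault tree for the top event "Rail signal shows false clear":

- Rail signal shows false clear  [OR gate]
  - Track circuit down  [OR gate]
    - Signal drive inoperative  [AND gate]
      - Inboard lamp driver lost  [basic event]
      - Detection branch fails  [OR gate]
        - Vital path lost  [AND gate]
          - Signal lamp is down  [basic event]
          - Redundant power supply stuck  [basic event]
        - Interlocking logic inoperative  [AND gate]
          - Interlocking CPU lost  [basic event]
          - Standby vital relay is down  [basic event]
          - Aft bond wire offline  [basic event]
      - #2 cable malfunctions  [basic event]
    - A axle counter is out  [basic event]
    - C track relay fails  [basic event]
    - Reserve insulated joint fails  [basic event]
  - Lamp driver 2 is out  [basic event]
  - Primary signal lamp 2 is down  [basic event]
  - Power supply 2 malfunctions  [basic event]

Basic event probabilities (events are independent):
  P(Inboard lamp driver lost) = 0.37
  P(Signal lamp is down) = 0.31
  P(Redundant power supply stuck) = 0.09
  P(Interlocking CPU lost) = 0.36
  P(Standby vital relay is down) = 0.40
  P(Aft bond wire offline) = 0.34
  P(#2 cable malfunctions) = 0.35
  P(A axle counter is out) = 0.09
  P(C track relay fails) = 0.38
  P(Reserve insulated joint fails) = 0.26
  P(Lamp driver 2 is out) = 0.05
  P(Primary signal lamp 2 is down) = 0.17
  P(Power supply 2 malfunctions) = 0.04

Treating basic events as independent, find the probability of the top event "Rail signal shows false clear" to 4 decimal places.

P(Vital path lost) [AND] = 0.31 × 0.09 = 0.027900
P(Interlocking logic inoperative) [AND] = 0.36 × 0.40 × 0.34 = 0.048960
P(Detection branch fails) [OR] = 1 − (1−0.027900) × (1−0.048960) = 0.075494
P(Signal drive inoperative) [AND] = 0.37 × 0.075494 × 0.35 = 0.009776
P(Track circuit down) [OR] = 1 − (1−0.009776) × (1−0.09) × (1−0.38) × (1−0.26) = 0.586574
P(Rail signal shows false clear) [OR] = 1 − (1−0.586574) × (1−0.05) × (1−0.17) × (1−0.04) = 0.687053
Rounded to 4 decimal places: P(Rail signal shows false clear) ≈ 0.6871.

0.6871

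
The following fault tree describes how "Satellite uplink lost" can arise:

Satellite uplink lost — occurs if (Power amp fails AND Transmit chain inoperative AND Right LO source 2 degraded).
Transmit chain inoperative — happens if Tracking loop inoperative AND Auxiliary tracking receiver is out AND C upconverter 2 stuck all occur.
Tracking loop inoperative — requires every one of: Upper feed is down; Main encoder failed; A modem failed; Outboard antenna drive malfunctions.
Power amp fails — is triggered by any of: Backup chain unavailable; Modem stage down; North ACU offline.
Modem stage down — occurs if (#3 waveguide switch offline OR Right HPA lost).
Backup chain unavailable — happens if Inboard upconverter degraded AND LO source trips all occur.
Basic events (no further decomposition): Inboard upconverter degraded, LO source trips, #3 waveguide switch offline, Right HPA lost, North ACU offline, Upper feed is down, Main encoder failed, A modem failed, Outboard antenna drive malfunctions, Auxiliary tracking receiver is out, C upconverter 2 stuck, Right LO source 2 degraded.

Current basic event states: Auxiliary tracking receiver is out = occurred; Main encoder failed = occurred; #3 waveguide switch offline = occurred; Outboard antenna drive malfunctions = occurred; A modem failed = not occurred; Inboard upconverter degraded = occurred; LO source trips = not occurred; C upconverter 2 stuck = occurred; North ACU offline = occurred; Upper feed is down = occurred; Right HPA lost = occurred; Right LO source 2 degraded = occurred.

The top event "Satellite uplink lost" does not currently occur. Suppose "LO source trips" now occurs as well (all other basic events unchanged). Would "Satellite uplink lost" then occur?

Counterfactual: set "LO source trips" to occurred.
Backup chain unavailable [AND]: Inboard upconverter degraded=occurs, LO source trips=occurs → all inputs occur → occurs.
Modem stage down [OR]: #3 waveguide switch offline=occurs, Right HPA lost=occurs → at least one input occurs → occurs.
Power amp fails [OR]: Backup chain unavailable=occurs, Modem stage down=occurs, North ACU offline=occurs → at least one input occurs → occurs.
Tracking loop inoperative [AND]: Upper feed is down=occurs, Main encoder failed=occurs, A modem failed=not, Outboard antenna drive malfunctions=occurs → not all inputs occur → does not occur.
Transmit chain inoperative [AND]: Tracking loop inoperative=not, Auxiliary tracking receiver is out=occurs, C upconverter 2 stuck=occurs → not all inputs occur → does not occur.
Satellite uplink lost [AND]: Power amp fails=occurs, Transmit chain inoperative=not, Right LO source 2 degraded=occurs → not all inputs occur → does not occur.

No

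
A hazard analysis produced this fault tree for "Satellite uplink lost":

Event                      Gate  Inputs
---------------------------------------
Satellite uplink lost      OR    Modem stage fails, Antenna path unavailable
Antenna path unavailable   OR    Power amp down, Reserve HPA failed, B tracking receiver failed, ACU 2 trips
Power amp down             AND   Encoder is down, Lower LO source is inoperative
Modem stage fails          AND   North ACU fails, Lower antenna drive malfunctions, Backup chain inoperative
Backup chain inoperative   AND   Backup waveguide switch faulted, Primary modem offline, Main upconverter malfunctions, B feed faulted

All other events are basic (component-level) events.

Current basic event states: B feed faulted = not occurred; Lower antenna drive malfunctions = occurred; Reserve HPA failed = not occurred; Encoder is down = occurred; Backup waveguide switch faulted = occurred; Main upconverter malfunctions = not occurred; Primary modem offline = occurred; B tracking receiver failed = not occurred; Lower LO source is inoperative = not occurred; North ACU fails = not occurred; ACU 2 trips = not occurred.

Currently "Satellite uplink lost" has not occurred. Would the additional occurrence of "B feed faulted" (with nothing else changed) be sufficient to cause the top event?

No

Counterfactual: set "B feed faulted" to occurred.
Backup chain inoperative [AND]: Backup waveguide switch faulted=occurs, Primary modem offline=occurs, Main upconverter malfunctions=not, B feed faulted=occurs → not all inputs occur → does not occur.
Modem stage fails [AND]: North ACU fails=not, Lower antenna drive malfunctions=occurs, Backup chain inoperative=not → not all inputs occur → does not occur.
Power amp down [AND]: Encoder is down=occurs, Lower LO source is inoperative=not → not all inputs occur → does not occur.
Antenna path unavailable [OR]: Power amp down=not, Reserve HPA failed=not, B tracking receiver failed=not, ACU 2 trips=not → no input occurs → does not occur.
Satellite uplink lost [OR]: Modem stage fails=not, Antenna path unavailable=not → no input occurs → does not occur.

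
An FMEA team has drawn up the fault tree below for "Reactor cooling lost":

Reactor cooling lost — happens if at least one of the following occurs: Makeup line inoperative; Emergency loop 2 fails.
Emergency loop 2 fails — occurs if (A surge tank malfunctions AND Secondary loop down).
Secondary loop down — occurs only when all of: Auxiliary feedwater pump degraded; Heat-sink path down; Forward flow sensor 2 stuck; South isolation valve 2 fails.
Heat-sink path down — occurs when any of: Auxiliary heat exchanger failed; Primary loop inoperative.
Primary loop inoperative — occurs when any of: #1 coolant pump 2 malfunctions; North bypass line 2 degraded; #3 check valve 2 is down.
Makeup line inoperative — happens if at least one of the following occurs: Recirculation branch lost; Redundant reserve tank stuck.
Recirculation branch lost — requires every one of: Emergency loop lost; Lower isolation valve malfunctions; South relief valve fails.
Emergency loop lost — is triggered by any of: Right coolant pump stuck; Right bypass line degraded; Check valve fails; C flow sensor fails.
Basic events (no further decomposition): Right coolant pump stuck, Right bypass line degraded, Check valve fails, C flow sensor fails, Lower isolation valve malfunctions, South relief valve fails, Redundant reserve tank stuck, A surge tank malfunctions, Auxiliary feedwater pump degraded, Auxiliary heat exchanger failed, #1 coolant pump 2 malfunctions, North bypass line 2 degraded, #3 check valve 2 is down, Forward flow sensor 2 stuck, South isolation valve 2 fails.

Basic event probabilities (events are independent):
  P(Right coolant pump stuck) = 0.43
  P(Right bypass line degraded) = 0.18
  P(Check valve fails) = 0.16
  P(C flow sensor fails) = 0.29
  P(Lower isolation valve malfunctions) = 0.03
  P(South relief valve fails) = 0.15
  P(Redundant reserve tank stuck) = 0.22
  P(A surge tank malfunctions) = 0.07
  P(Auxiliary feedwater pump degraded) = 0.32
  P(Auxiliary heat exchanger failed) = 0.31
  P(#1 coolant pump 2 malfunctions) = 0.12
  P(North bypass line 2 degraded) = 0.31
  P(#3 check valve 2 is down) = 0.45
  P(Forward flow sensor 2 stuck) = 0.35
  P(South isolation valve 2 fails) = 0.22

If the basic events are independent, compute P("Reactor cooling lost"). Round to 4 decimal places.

0.2236

P(Emergency loop lost) [OR] = 1 − (1−0.43) × (1−0.18) × (1−0.16) × (1−0.29) = 0.721243
P(Recirculation branch lost) [AND] = 0.721243 × 0.03 × 0.15 = 0.003246
P(Makeup line inoperative) [OR] = 1 − (1−0.003246) × (1−0.22) = 0.222532
P(Primary loop inoperative) [OR] = 1 − (1−0.12) × (1−0.31) × (1−0.45) = 0.666040
P(Heat-sink path down) [OR] = 1 − (1−0.31) × (1−0.666040) = 0.769568
P(Secondary loop down) [AND] = 0.32 × 0.769568 × 0.35 × 0.22 = 0.018962
P(Emergency loop 2 fails) [AND] = 0.07 × 0.018962 = 0.001327
P(Reactor cooling lost) [OR] = 1 − (1−0.222532) × (1−0.001327) = 0.223564
Rounded to 4 decimal places: P(Reactor cooling lost) ≈ 0.2236.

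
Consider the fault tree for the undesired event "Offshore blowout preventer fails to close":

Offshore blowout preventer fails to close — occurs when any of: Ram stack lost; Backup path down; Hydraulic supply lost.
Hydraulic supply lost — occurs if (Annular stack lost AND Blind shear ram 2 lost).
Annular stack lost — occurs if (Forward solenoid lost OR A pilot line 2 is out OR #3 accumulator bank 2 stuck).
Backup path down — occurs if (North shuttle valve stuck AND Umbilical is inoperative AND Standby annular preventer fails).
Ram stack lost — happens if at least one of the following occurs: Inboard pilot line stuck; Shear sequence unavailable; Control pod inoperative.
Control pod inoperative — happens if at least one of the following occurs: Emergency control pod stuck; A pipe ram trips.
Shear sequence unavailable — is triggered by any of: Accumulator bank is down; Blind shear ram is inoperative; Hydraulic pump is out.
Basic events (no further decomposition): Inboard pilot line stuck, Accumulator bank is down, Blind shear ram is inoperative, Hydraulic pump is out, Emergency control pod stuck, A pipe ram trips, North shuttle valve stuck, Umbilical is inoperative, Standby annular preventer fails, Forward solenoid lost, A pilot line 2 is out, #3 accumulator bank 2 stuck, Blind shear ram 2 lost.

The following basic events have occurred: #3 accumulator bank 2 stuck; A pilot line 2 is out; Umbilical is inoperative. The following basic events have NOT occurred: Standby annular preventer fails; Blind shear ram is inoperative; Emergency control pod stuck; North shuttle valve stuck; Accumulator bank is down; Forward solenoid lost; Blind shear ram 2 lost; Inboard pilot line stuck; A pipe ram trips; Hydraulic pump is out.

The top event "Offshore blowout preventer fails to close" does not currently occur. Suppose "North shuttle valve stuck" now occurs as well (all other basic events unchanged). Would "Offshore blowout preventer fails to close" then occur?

No

Counterfactual: set "North shuttle valve stuck" to occurred.
Shear sequence unavailable [OR]: Accumulator bank is down=not, Blind shear ram is inoperative=not, Hydraulic pump is out=not → no input occurs → does not occur.
Control pod inoperative [OR]: Emergency control pod stuck=not, A pipe ram trips=not → no input occurs → does not occur.
Ram stack lost [OR]: Inboard pilot line stuck=not, Shear sequence unavailable=not, Control pod inoperative=not → no input occurs → does not occur.
Backup path down [AND]: North shuttle valve stuck=occurs, Umbilical is inoperative=occurs, Standby annular preventer fails=not → not all inputs occur → does not occur.
Annular stack lost [OR]: Forward solenoid lost=not, A pilot line 2 is out=occurs, #3 accumulator bank 2 stuck=occurs → at least one input occurs → occurs.
Hydraulic supply lost [AND]: Annular stack lost=occurs, Blind shear ram 2 lost=not → not all inputs occur → does not occur.
Offshore blowout preventer fails to close [OR]: Ram stack lost=not, Backup path down=not, Hydraulic supply lost=not → no input occurs → does not occur.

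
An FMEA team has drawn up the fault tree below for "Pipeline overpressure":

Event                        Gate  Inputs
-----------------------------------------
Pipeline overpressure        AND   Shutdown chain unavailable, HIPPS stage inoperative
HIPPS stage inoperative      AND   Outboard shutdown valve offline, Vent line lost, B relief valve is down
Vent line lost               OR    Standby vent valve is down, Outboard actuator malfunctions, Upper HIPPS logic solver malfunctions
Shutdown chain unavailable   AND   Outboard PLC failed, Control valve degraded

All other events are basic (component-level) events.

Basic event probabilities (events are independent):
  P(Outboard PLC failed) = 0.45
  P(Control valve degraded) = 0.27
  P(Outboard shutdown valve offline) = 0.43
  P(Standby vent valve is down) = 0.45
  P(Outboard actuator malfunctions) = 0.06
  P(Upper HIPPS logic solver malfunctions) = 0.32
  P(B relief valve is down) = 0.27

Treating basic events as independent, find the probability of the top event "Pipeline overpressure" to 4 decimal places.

0.0091

P(Shutdown chain unavailable) [AND] = 0.45 × 0.27 = 0.121500
P(Vent line lost) [OR] = 1 − (1−0.45) × (1−0.06) × (1−0.32) = 0.648440
P(HIPPS stage inoperative) [AND] = 0.43 × 0.648440 × 0.27 = 0.075284
P(Pipeline overpressure) [AND] = 0.121500 × 0.075284 = 0.009147
Rounded to 4 decimal places: P(Pipeline overpressure) ≈ 0.0091.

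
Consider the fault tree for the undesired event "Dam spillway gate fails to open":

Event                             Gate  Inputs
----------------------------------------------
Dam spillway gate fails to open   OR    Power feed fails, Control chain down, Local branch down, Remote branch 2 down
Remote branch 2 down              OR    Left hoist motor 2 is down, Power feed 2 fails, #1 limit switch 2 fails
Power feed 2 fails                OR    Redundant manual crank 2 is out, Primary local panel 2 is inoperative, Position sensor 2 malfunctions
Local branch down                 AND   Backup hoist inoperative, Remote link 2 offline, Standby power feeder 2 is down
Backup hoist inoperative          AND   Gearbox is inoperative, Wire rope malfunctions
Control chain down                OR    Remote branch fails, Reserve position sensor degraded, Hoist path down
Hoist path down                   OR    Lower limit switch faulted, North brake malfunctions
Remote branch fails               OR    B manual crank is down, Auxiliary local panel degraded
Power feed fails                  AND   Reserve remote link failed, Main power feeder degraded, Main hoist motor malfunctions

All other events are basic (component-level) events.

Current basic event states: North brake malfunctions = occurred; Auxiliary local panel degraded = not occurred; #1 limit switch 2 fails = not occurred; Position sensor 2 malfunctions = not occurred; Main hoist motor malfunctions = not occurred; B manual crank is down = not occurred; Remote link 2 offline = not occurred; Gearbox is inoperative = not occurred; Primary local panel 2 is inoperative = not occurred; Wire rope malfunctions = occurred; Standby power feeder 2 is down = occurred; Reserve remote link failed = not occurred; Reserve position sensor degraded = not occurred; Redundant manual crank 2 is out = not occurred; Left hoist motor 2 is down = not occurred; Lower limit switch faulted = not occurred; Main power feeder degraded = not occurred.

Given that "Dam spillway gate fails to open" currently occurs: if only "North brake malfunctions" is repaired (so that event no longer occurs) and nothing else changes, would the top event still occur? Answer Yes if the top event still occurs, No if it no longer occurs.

No

Counterfactual: set "North brake malfunctions" to not occurred.
Power feed fails [AND]: Reserve remote link failed=not, Main power feeder degraded=not, Main hoist motor malfunctions=not → not all inputs occur → does not occur.
Remote branch fails [OR]: B manual crank is down=not, Auxiliary local panel degraded=not → no input occurs → does not occur.
Hoist path down [OR]: Lower limit switch faulted=not, North brake malfunctions=not → no input occurs → does not occur.
Control chain down [OR]: Remote branch fails=not, Reserve position sensor degraded=not, Hoist path down=not → no input occurs → does not occur.
Backup hoist inoperative [AND]: Gearbox is inoperative=not, Wire rope malfunctions=occurs → not all inputs occur → does not occur.
Local branch down [AND]: Backup hoist inoperative=not, Remote link 2 offline=not, Standby power feeder 2 is down=occurs → not all inputs occur → does not occur.
Power feed 2 fails [OR]: Redundant manual crank 2 is out=not, Primary local panel 2 is inoperative=not, Position sensor 2 malfunctions=not → no input occurs → does not occur.
Remote branch 2 down [OR]: Left hoist motor 2 is down=not, Power feed 2 fails=not, #1 limit switch 2 fails=not → no input occurs → does not occur.
Dam spillway gate fails to open [OR]: Power feed fails=not, Control chain down=not, Local branch down=not, Remote branch 2 down=not → no input occurs → does not occur.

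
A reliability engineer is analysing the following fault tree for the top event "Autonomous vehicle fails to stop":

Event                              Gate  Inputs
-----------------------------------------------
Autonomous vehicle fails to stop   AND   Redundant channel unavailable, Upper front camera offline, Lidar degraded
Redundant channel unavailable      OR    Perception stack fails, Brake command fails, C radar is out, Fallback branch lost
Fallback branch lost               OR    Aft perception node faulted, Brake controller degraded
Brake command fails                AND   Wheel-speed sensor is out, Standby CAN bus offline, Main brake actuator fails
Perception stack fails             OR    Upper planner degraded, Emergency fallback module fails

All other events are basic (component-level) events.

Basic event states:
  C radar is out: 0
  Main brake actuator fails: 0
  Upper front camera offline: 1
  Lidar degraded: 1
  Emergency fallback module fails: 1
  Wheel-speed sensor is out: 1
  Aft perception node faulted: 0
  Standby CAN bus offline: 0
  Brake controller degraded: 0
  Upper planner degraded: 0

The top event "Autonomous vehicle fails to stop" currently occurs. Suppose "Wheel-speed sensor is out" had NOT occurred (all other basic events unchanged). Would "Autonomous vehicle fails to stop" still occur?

Yes

Counterfactual: set "Wheel-speed sensor is out" to not occurred.
Perception stack fails [OR]: Upper planner degraded=not, Emergency fallback module fails=occurs → at least one input occurs → occurs.
Brake command fails [AND]: Wheel-speed sensor is out=not, Standby CAN bus offline=not, Main brake actuator fails=not → not all inputs occur → does not occur.
Fallback branch lost [OR]: Aft perception node faulted=not, Brake controller degraded=not → no input occurs → does not occur.
Redundant channel unavailable [OR]: Perception stack fails=occurs, Brake command fails=not, C radar is out=not, Fallback branch lost=not → at least one input occurs → occurs.
Autonomous vehicle fails to stop [AND]: Redundant channel unavailable=occurs, Upper front camera offline=occurs, Lidar degraded=occurs → all inputs occur → occurs.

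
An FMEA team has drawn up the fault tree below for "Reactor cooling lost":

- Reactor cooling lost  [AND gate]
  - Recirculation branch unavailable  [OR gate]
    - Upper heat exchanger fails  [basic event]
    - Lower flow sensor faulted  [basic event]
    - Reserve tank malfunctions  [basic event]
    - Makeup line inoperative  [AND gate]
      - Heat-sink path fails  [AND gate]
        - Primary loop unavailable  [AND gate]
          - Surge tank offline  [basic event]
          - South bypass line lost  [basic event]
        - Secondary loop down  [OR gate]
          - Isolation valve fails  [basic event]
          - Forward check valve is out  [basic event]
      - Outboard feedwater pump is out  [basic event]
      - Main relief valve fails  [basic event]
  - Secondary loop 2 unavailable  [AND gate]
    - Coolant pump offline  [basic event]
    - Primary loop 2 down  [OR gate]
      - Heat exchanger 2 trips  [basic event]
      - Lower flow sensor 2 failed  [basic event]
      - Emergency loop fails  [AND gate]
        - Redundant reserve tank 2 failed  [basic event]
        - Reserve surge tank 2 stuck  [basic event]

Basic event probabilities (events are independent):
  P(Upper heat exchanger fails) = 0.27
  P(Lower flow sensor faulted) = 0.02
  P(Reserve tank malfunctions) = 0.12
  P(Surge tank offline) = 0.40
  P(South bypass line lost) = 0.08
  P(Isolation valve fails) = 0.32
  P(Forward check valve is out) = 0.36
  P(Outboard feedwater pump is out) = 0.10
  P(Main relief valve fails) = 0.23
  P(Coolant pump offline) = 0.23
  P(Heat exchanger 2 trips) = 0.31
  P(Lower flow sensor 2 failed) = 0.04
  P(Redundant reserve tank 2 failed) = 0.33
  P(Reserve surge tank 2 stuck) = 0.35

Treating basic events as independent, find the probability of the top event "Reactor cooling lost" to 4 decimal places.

0.0353

P(Primary loop unavailable) [AND] = 0.40 × 0.08 = 0.032000
P(Secondary loop down) [OR] = 1 − (1−0.32) × (1−0.36) = 0.564800
P(Heat-sink path fails) [AND] = 0.032000 × 0.564800 = 0.018074
P(Makeup line inoperative) [AND] = 0.018074 × 0.10 × 0.23 = 0.000416
P(Recirculation branch unavailable) [OR] = 1 − (1−0.27) × (1−0.02) × (1−0.12) × (1−0.000416) = 0.370710
P(Emergency loop fails) [AND] = 0.33 × 0.35 = 0.115500
P(Primary loop 2 down) [OR] = 1 − (1−0.31) × (1−0.04) × (1−0.115500) = 0.414107
P(Secondary loop 2 unavailable) [AND] = 0.23 × 0.414107 = 0.095245
P(Reactor cooling lost) [AND] = 0.370710 × 0.095245 = 0.035308
Rounded to 4 decimal places: P(Reactor cooling lost) ≈ 0.0353.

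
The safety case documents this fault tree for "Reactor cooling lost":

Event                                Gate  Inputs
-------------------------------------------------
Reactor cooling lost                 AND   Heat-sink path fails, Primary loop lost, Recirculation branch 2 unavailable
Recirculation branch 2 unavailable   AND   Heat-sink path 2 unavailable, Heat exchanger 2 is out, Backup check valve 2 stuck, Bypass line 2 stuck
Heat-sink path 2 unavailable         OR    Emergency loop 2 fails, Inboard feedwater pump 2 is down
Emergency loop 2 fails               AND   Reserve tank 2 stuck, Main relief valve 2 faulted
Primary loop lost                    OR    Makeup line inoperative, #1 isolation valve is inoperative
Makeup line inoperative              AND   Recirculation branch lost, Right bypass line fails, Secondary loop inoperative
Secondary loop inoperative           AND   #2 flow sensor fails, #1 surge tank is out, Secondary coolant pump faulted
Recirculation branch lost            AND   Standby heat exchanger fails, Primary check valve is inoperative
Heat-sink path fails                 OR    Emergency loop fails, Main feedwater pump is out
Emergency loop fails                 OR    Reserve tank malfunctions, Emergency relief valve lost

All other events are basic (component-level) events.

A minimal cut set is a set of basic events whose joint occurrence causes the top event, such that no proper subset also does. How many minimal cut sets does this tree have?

Emergency loop fails [OR]: union of children's cut sets → 2 cut set(s).
Heat-sink path fails [OR]: union of children's cut sets → 3 cut set(s).
Recirculation branch lost [AND]: one cut set from each child combined → 1 × 1 = 1 cut set(s).
Secondary loop inoperative [AND]: one cut set from each child combined → 1 × 1 × 1 = 1 cut set(s).
Makeup line inoperative [AND]: one cut set from each child combined → 1 × 1 × 1 = 1 cut set(s).
Primary loop lost [OR]: union of children's cut sets → 2 cut set(s).
Emergency loop 2 fails [AND]: one cut set from each child combined → 1 × 1 = 1 cut set(s).
Heat-sink path 2 unavailable [OR]: union of children's cut sets → 2 cut set(s).
Recirculation branch 2 unavailable [AND]: one cut set from each child combined → 2 × 1 × 1 × 1 = 2 cut set(s).
Reactor cooling lost [AND]: one cut set from each child combined → 3 × 2 × 2 = 12 cut set(s).

12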